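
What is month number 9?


Month 9 of 12

September


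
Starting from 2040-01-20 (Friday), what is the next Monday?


Current: Friday
Target: Monday
Days ahead: 3

Next Monday: 2040-01-23


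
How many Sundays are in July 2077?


July 2077 has 31 days
Anchor: Jan 1, 2077. With p = 2077 - 1 = 2076: (p + p//4 - p//100 + p//400) mod 7 = (2076 + 519 - 20 + 5) mod 7 = 2580 mod 7 = 4 -> Friday (Mon=0 ... Sun=6)
Days before July (Jan-Jun): 181; July 1 index = (4 + 181) mod 7 = 3 -> Thursday
First Sunday is July 4
Sundays: 4, 11, 18, 25

4 Sundays


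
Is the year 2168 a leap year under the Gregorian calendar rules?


Gregorian leap year rule: divisible by 4, but not by 100, unless also by 400.
2168 is divisible by 4 but not 100 -> leap year

Yes


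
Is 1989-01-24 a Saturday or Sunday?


Anchor: Jan 1, 1989. With p = 1989 - 1 = 1988: (p + p//4 - p//100 + p//400) mod 7 = (1988 + 497 - 19 + 4) mod 7 = 2470 mod 7 = 6 -> Sunday (Mon=0 ... Sun=6)
Day of year: 24; offset = 23
Weekday index = (6 + 23) mod 7 = 1 -> Tuesday
Weekend days: Saturday, Sunday

No


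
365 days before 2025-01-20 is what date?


Start: 2025-01-20, subtract 365 days
Back 20 days from January 20 reaches December 31, 2024 -> 345 left
December 2024 has 31 days -> back to November 30, 2024 -> 314 left
November 2024 has 30 days -> back to October 31, 2024 -> 284 left
October 2024 has 31 days -> back to September 30, 2024 -> 253 left
September 2024 has 30 days -> back to August 31, 2024 -> 223 left
August 2024 has 31 days -> back to July 31, 2024 -> 192 left
July 2024 has 31 days -> back to June 30, 2024 -> 161 left
June 2024 has 30 days -> back to May 31, 2024 -> 131 left
May 2024 has 31 days -> back to April 30, 2024 -> 100 left
April 2024 has 30 days -> back to March 31, 2024 -> 70 left
March 2024 has 31 days -> back to February 29, 2024 -> 39 left
February 2024 has 29 days -> back to January 31, 2024 -> 10 left
January 2024: 31 - 10 = 21 -> lands on January 21

Result: 2024-01-21


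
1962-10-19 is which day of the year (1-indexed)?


Date: October 19, 1962
Days in months 1 through 9: 273
Plus 19 days in October

Day of year: 292


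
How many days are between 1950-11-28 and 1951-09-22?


From 1950-11-28 to 1951-09-22
1950-11-28: days before November = 31 + 28 + 31 + 30 + 31 + 30 + 31 + 31 + 30 + 31 = 304 (1950 is not a leap year); day of year = 304 + 28 = 332
1951-09-22: days before September = 31 + 28 + 31 + 30 + 31 + 30 + 31 + 31 = 243 (1951 is not a leap year); day of year = 243 + 22 = 265
Rest of 1950: 365 - 332 = 33
Total = 33 + 265 = 298

298 days


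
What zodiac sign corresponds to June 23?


Date: June 23
Conventional tropical zodiac dates: Cancer from June 21 onward; Leo starts July 23
June 23 falls within the Cancer range

Cancer


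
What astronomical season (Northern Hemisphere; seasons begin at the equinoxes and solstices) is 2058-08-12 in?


Date: August 12
Astronomical Summer (approx.; exact equinox/solstice day varies by year): June 21 to September 21
August 12 falls within the Summer window

Summer


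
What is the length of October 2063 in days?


October 2063

31 days


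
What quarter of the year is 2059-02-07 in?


Month: February (month 2)
Q1: Jan-Mar, Q2: Apr-Jun, Q3: Jul-Sep, Q4: Oct-Dec

Q1


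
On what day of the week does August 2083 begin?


Target: August 1, 2083
Anchor: Jan 1, 2083. With p = 2083 - 1 = 2082: (p + p//4 - p//100 + p//400) mod 7 = (2082 + 520 - 20 + 5) mod 7 = 2587 mod 7 = 4 -> Friday (Mon=0 ... Sun=6)
Days before August (Jan-Jul): 212 days
Weekday index = (4 + 212) mod 7 = 6

Sunday


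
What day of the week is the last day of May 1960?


May 1960 has 31 days
Anchor: Jan 1, 1960. With p = 1960 - 1 = 1959: (p + p//4 - p//100 + p//400) mod 7 = (1959 + 489 - 19 + 4) mod 7 = 2433 mod 7 = 4 -> Friday (Mon=0 ... Sun=6)
Days before May (Jan-Apr): 121; May 1 index = (4 + 121) mod 7 = 6 -> Sunday
Last day offset: 31 - 1 = 30 days
Weekday index = (6 + 30) mod 7 = 1

Tuesday, May 31


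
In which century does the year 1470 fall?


Century = (year - 1) // 100 + 1
= (1470 - 1) // 100 + 1
= 1469 // 100 + 1
= 14 + 1

15th century


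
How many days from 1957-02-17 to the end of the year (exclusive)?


Day of year: 48 of 365
Remaining = 365 - 48

317 days


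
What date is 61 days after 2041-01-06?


Start: 2041-01-06, add 61 days
January 2041 has 31 days: 31 - 6 = 25 days to January 31 -> 36 left
February 2041 has 28 days -> 8 left
March 2041: 8 <= 31 -> lands on March 8

Result: 2041-03-08


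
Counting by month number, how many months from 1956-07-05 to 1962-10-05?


From July 1956 to October 1962
6 years * 12 = 72 months, plus 3 months = 75

75 months


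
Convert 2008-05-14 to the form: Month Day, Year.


ISO 2008-05-14 parses as year=2008, month=05, day=14
Month 5 -> May

May 14, 2008


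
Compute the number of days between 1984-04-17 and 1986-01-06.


From 1984-04-17 to 1986-01-06
1984-04-17: days before April = 31 + 29 + 31 = 91 (1984 is a leap year); day of year = 91 + 17 = 108
1986-01-06: day of year = 6
Rest of 1984: 366 - 108 = 258
Full years 1985 (365): 365
Total = 258 + 365 + 6 = 629

629 days


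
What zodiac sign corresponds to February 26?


Date: February 26
Conventional tropical zodiac dates: Pisces from February 19 onward; Aries starts March 21
February 26 falls within the Pisces range

Pisces


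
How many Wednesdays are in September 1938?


September 1938 has 30 days
Anchor: Jan 1, 1938. With p = 1938 - 1 = 1937: (p + p//4 - p//100 + p//400) mod 7 = (1937 + 484 - 19 + 4) mod 7 = 2406 mod 7 = 5 -> Saturday (Mon=0 ... Sun=6)
Days before September (Jan-Aug): 243; September 1 index = (5 + 243) mod 7 = 3 -> Thursday
First Wednesday is September 7
Wednesdays: 7, 14, 21, 28

4 Wednesdays


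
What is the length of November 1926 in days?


November 1926

30 days


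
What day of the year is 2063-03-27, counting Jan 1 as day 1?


Date: March 27, 2063
Days in months 1 through 2: 59
Plus 27 days in March

Day of year: 86


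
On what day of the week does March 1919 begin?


Target: March 1, 1919
Anchor: Jan 1, 1919. With p = 1919 - 1 = 1918: (p + p//4 - p//100 + p//400) mod 7 = (1918 + 479 - 19 + 4) mod 7 = 2382 mod 7 = 2 -> Wednesday (Mon=0 ... Sun=6)
Days before March (Jan-Feb): 59 days
Weekday index = (2 + 59) mod 7 = 5

Saturday


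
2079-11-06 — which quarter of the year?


Month: November (month 11)
Q1: Jan-Mar, Q2: Apr-Jun, Q3: Jul-Sep, Q4: Oct-Dec

Q4


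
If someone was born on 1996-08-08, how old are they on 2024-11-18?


Birth: 1996-08-08
Reference: 2024-11-18
Year difference: 2024 - 1996 = 28

28 years old


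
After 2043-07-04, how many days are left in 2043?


Day of year: 185 of 365
Remaining = 365 - 185

180 days


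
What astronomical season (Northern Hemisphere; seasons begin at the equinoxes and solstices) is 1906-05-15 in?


Date: May 15
Astronomical Spring (approx.; exact equinox/solstice day varies by year): March 20 to June 20
May 15 falls within the Spring window

Spring


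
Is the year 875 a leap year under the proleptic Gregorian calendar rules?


Gregorian leap year rule: divisible by 4, but not by 100, unless also by 400.
875 is not divisible by 4 -> not a leap year

No


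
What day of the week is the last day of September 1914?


September 1914 has 30 days
Anchor: Jan 1, 1914. With p = 1914 - 1 = 1913: (p + p//4 - p//100 + p//400) mod 7 = (1913 + 478 - 19 + 4) mod 7 = 2376 mod 7 = 3 -> Thursday (Mon=0 ... Sun=6)
Days before September (Jan-Aug): 243; September 1 index = (3 + 243) mod 7 = 1 -> Tuesday
Last day offset: 30 - 1 = 29 days
Weekday index = (1 + 29) mod 7 = 2

Wednesday, September 30


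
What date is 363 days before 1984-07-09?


Start: 1984-07-09, subtract 363 days
Back 9 days from July 9 reaches June 30, 1984 -> 354 left
June 1984 has 30 days -> back to May 31, 1984 -> 324 left
May 1984 has 31 days -> back to April 30, 1984 -> 293 left
April 1984 has 30 days -> back to March 31, 1984 -> 263 left
March 1984 has 31 days -> back to February 29, 1984 -> 232 left
February 1984 has 29 days -> back to January 31, 1984 -> 203 left
January 1984 has 31 days -> back to December 31, 1983 -> 172 left
December 1983 has 31 days -> back to November 30, 1983 -> 141 left
November 1983 has 30 days -> back to October 31, 1983 -> 111 left
October 1983 has 31 days -> back to September 30, 1983 -> 80 left
September 1983 has 30 days -> back to August 31, 1983 -> 50 left
August 1983 has 31 days -> back to July 31, 1983 -> 19 left
July 1983: 31 - 19 = 12 -> lands on July 12

Result: 1983-07-12


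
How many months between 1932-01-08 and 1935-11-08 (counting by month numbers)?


From January 1932 to November 1935
3 years * 12 = 36 months, plus 10 months = 46

46 months


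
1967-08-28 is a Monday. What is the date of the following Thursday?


Current: Monday
Target: Thursday
Days ahead: 3

Next Thursday: 1967-08-31


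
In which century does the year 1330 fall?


Century = (year - 1) // 100 + 1
= (1330 - 1) // 100 + 1
= 1329 // 100 + 1
= 13 + 1

14th century


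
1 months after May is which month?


May is month 5
5 + 1 = 6

June


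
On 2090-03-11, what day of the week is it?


Date: March 11, 2090
Anchor: Jan 1, 2090. With p = 2090 - 1 = 2089: (p + p//4 - p//100 + p//400) mod 7 = (2089 + 522 - 20 + 5) mod 7 = 2596 mod 7 = 6 -> Sunday (Mon=0 ... Sun=6)
Days before March (Jan-Feb): 59; offset = 59 + 11 - 1 = 69
Weekday index = (6 + 69) mod 7 = 5

Day of the week: Saturday


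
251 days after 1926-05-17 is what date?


Start: 1926-05-17, add 251 days
May 1926 has 31 days: 31 - 17 = 14 days to May 31 -> 237 left
June 1926 has 30 days -> 207 left
July 1926 has 31 days -> 176 left
August 1926 has 31 days -> 145 left
September 1926 has 30 days -> 115 left
October 1926 has 31 days -> 84 left
November 1926 has 30 days -> 54 left
December 1926 has 31 days -> 23 left
January 1927: 23 <= 31 -> lands on January 23

Result: 1927-01-23


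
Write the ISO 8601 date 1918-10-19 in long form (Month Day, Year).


ISO 1918-10-19 parses as year=1918, month=10, day=19
Month 10 -> October

October 19, 1918


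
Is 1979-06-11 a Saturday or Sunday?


Anchor: Jan 1, 1979. With p = 1979 - 1 = 1978: (p + p//4 - p//100 + p//400) mod 7 = (1978 + 494 - 19 + 4) mod 7 = 2457 mod 7 = 0 -> Monday (Mon=0 ... Sun=6)
Day of year: 162; offset = 161
Weekday index = (0 + 161) mod 7 = 0 -> Monday
Weekend days: Saturday, Sunday

No


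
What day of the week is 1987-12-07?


Date: December 7, 1987
Anchor: Jan 1, 1987. With p = 1987 - 1 = 1986: (p + p//4 - p//100 + p//400) mod 7 = (1986 + 496 - 19 + 4) mod 7 = 2467 mod 7 = 3 -> Thursday (Mon=0 ... Sun=6)
Days before December (Jan-Nov): 334; offset = 334 + 7 - 1 = 340
Weekday index = (3 + 340) mod 7 = 0

Day of the week: Monday


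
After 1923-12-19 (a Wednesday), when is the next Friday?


Current: Wednesday
Target: Friday
Days ahead: 2

Next Friday: 1923-12-21


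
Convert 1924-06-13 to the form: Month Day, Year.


ISO 1924-06-13 parses as year=1924, month=06, day=13
Month 6 -> June

June 13, 1924


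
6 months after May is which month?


May is month 5
5 + 6 = 11

November


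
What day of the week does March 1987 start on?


Target: March 1, 1987
Anchor: Jan 1, 1987. With p = 1987 - 1 = 1986: (p + p//4 - p//100 + p//400) mod 7 = (1986 + 496 - 19 + 4) mod 7 = 2467 mod 7 = 3 -> Thursday (Mon=0 ... Sun=6)
Days before March (Jan-Feb): 59 days
Weekday index = (3 + 59) mod 7 = 6

Sunday


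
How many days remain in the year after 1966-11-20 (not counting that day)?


Day of year: 324 of 365
Remaining = 365 - 324

41 days


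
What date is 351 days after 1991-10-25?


Start: 1991-10-25, add 351 days
October 1991 has 31 days: 31 - 25 = 6 days to October 31 -> 345 left
November 1991 has 30 days -> 315 left
December 1991 has 31 days -> 284 left
January 1992 has 31 days -> 253 left
February 1992 has 29 days -> 224 left
March 1992 has 31 days -> 193 left
April 1992 has 30 days -> 163 left
May 1992 has 31 days -> 132 left
June 1992 has 30 days -> 102 left
July 1992 has 31 days -> 71 left
August 1992 has 31 days -> 40 left
September 1992 has 30 days -> 10 left
October 1992: 10 <= 31 -> lands on October 10

Result: 1992-10-10


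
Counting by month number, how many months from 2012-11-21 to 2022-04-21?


From November 2012 to April 2022
10 years * 12 = 120 months, minus 7 months = 113

113 months


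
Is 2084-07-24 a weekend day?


Anchor: Jan 1, 2084. With p = 2084 - 1 = 2083: (p + p//4 - p//100 + p//400) mod 7 = (2083 + 520 - 20 + 5) mod 7 = 2588 mod 7 = 5 -> Saturday (Mon=0 ... Sun=6)
Day of year: 206; offset = 205
Weekday index = (5 + 205) mod 7 = 0 -> Monday
Weekend days: Saturday, Sunday

No


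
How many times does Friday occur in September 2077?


September 2077 has 30 days
Anchor: Jan 1, 2077. With p = 2077 - 1 = 2076: (p + p//4 - p//100 + p//400) mod 7 = (2076 + 519 - 20 + 5) mod 7 = 2580 mod 7 = 4 -> Friday (Mon=0 ... Sun=6)
Days before September (Jan-Aug): 243; September 1 index = (4 + 243) mod 7 = 2 -> Wednesday
First Friday is September 3
Fridays: 3, 10, 17, 24

4 Fridays


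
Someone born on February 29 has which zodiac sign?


Date: February 29
Conventional tropical zodiac dates: Pisces from February 19 onward; Aries starts March 21
February 29 falls within the Pisces range

Pisces


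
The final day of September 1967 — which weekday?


September 1967 has 30 days
Anchor: Jan 1, 1967. With p = 1967 - 1 = 1966: (p + p//4 - p//100 + p//400) mod 7 = (1966 + 491 - 19 + 4) mod 7 = 2442 mod 7 = 6 -> Sunday (Mon=0 ... Sun=6)
Days before September (Jan-Aug): 243; September 1 index = (6 + 243) mod 7 = 4 -> Friday
Last day offset: 30 - 1 = 29 days
Weekday index = (4 + 29) mod 7 = 5

Saturday, September 30


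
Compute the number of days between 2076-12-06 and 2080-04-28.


From 2076-12-06 to 2080-04-28
2076-12-06: days before December = 31 + 29 + 31 + 30 + 31 + 30 + 31 + 31 + 30 + 31 + 30 = 335 (2076 is a leap year); day of year = 335 + 6 = 341
2080-04-28: days before April = 31 + 29 + 31 = 91 (2080 is a leap year); day of year = 91 + 28 = 119
Rest of 2076: 366 - 341 = 25
Full years 2077 (365), 2078 (365), 2079 (365): 1095
Total = 25 + 1095 + 119 = 1239

1239 days


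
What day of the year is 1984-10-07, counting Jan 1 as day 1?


Date: October 7, 1984
Days in months 1 through 9: 274
Plus 7 days in October

Day of year: 281


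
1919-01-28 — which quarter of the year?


Month: January (month 1)
Q1: Jan-Mar, Q2: Apr-Jun, Q3: Jul-Sep, Q4: Oct-Dec

Q1


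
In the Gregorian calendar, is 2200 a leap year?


Gregorian leap year rule: divisible by 4, but not by 100, unless also by 400.
2200 is divisible by 100 but not 400 -> not a leap year

No


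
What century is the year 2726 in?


Century = (year - 1) // 100 + 1
= (2726 - 1) // 100 + 1
= 2725 // 100 + 1
= 27 + 1

28th century


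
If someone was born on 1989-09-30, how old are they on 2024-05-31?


Birth: 1989-09-30
Reference: 2024-05-31
Year difference: 2024 - 1989 = 35
Birthday not yet reached in 2024, subtract 1

34 years old


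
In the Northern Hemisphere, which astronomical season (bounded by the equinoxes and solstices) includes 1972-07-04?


Date: July 4
Astronomical Summer (approx.; exact equinox/solstice day varies by year): June 21 to September 21
July 4 falls within the Summer window

Summer


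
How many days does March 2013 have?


March 2013

31 days


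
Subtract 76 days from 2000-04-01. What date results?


Start: 2000-04-01, subtract 76 days
Back 1 day from April 1 reaches March 31, 2000 -> 75 left
March 2000 has 31 days -> back to February 29, 2000 -> 44 left
February 2000 has 29 days -> back to January 31, 2000 -> 15 left
January 2000: 31 - 15 = 16 -> lands on January 16

Result: 2000-01-16


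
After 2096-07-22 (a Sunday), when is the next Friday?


Current: Sunday
Target: Friday
Days ahead: 5

Next Friday: 2096-07-27


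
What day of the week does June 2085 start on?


Target: June 1, 2085
Anchor: Jan 1, 2085. With p = 2085 - 1 = 2084: (p + p//4 - p//100 + p//400) mod 7 = (2084 + 521 - 20 + 5) mod 7 = 2590 mod 7 = 0 -> Monday (Mon=0 ... Sun=6)
Days before June (Jan-May): 151 days
Weekday index = (0 + 151) mod 7 = 4

Friday


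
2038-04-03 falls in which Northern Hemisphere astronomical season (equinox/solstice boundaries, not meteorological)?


Date: April 3
Astronomical Spring (approx.; exact equinox/solstice day varies by year): March 20 to June 20
April 3 falls within the Spring window

Spring


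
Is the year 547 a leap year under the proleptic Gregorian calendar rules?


Gregorian leap year rule: divisible by 4, but not by 100, unless also by 400.
547 is not divisible by 4 -> not a leap year

No


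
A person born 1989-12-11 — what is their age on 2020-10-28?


Birth: 1989-12-11
Reference: 2020-10-28
Year difference: 2020 - 1989 = 31
Birthday not yet reached in 2020, subtract 1

30 years old


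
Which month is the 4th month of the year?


Month 4 of 12

April


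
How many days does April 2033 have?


April 2033

30 days


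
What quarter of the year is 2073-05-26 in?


Month: May (month 5)
Q1: Jan-Mar, Q2: Apr-Jun, Q3: Jul-Sep, Q4: Oct-Dec

Q2


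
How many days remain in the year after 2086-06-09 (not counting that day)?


Day of year: 160 of 365
Remaining = 365 - 160

205 days


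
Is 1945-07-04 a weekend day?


Anchor: Jan 1, 1945. With p = 1945 - 1 = 1944: (p + p//4 - p//100 + p//400) mod 7 = (1944 + 486 - 19 + 4) mod 7 = 2415 mod 7 = 0 -> Monday (Mon=0 ... Sun=6)
Day of year: 185; offset = 184
Weekday index = (0 + 184) mod 7 = 2 -> Wednesday
Weekend days: Saturday, Sunday

No


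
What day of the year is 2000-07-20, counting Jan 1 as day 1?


Date: July 20, 2000
Days in months 1 through 6: 182
Plus 20 days in July

Day of year: 202


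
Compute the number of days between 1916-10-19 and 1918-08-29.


From 1916-10-19 to 1918-08-29
1916-10-19: days before October = 31 + 29 + 31 + 30 + 31 + 30 + 31 + 31 + 30 = 274 (1916 is a leap year); day of year = 274 + 19 = 293
1918-08-29: days before August = 31 + 28 + 31 + 30 + 31 + 30 + 31 = 212 (1918 is not a leap year); day of year = 212 + 29 = 241
Rest of 1916: 366 - 293 = 73
Full years 1917 (365): 365
Total = 73 + 365 + 241 = 679

679 days


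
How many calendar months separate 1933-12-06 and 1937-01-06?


From December 1933 to January 1937
4 years * 12 = 48 months, minus 11 months = 37

37 months


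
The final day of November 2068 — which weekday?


November 2068 has 30 days
Anchor: Jan 1, 2068. With p = 2068 - 1 = 2067: (p + p//4 - p//100 + p//400) mod 7 = (2067 + 516 - 20 + 5) mod 7 = 2568 mod 7 = 6 -> Sunday (Mon=0 ... Sun=6)
Days before November (Jan-Oct): 305; November 1 index = (6 + 305) mod 7 = 3 -> Thursday
Last day offset: 30 - 1 = 29 days
Weekday index = (3 + 29) mod 7 = 4

Friday, November 30


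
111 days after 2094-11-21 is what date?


Start: 2094-11-21, add 111 days
November 2094 has 30 days: 30 - 21 = 9 days to November 30 -> 102 left
December 2094 has 31 days -> 71 left
January 2095 has 31 days -> 40 left
February 2095 has 28 days -> 12 left
March 2095: 12 <= 31 -> lands on March 12

Result: 2095-03-12


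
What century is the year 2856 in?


Century = (year - 1) // 100 + 1
= (2856 - 1) // 100 + 1
= 2855 // 100 + 1
= 28 + 1

29th century


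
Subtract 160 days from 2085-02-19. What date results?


Start: 2085-02-19, subtract 160 days
Back 19 days from February 19 reaches January 31, 2085 -> 141 left
January 2085 has 31 days -> back to December 31, 2084 -> 110 left
December 2084 has 31 days -> back to November 30, 2084 -> 79 left
November 2084 has 30 days -> back to October 31, 2084 -> 49 left
October 2084 has 31 days -> back to September 30, 2084 -> 18 left
September 2084: 30 - 18 = 12 -> lands on September 12

Result: 2084-09-12


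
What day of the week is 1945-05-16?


Date: May 16, 1945
Anchor: Jan 1, 1945. With p = 1945 - 1 = 1944: (p + p//4 - p//100 + p//400) mod 7 = (1944 + 486 - 19 + 4) mod 7 = 2415 mod 7 = 0 -> Monday (Mon=0 ... Sun=6)
Days before May (Jan-Apr): 120; offset = 120 + 16 - 1 = 135
Weekday index = (0 + 135) mod 7 = 2

Day of the week: Wednesday


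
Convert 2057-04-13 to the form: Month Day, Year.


ISO 2057-04-13 parses as year=2057, month=04, day=13
Month 4 -> April

April 13, 2057


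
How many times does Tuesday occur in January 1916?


January 1916 has 31 days
Anchor: Jan 1, 1916. With p = 1916 - 1 = 1915: (p + p//4 - p//100 + p//400) mod 7 = (1915 + 478 - 19 + 4) mod 7 = 2378 mod 7 = 5 -> Saturday (Mon=0 ... Sun=6)
January 1 is the anchor itself -> Saturday
First Tuesday is January 4
Tuesdays: 4, 11, 18, 25

4 Tuesdays


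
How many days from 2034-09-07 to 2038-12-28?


From 2034-09-07 to 2038-12-28
2034-09-07: days before September = 31 + 28 + 31 + 30 + 31 + 30 + 31 + 31 = 243 (2034 is not a leap year); day of year = 243 + 7 = 250
2038-12-28: days before December = 31 + 28 + 31 + 30 + 31 + 30 + 31 + 31 + 30 + 31 + 30 = 334 (2038 is not a leap year); day of year = 334 + 28 = 362
Rest of 2034: 365 - 250 = 115
Full years 2035 (365), 2036 (366), 2037 (365): 1096
Total = 115 + 1096 + 362 = 1573

1573 days


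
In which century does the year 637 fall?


Century = (year - 1) // 100 + 1
= (637 - 1) // 100 + 1
= 636 // 100 + 1
= 6 + 1

7th century


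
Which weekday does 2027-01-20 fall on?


Date: January 20, 2027
Anchor: Jan 1, 2027. With p = 2027 - 1 = 2026: (p + p//4 - p//100 + p//400) mod 7 = (2026 + 506 - 20 + 5) mod 7 = 2517 mod 7 = 4 -> Friday (Mon=0 ... Sun=6)
Days into year = 20 - 1 = 19
Weekday index = (4 + 19) mod 7 = 2

Day of the week: Wednesday


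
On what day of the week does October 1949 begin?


Target: October 1, 1949
Anchor: Jan 1, 1949. With p = 1949 - 1 = 1948: (p + p//4 - p//100 + p//400) mod 7 = (1948 + 487 - 19 + 4) mod 7 = 2420 mod 7 = 5 -> Saturday (Mon=0 ... Sun=6)
Days before October (Jan-Sep): 273 days
Weekday index = (5 + 273) mod 7 = 5

Saturday


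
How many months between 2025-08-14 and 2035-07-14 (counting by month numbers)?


From August 2025 to July 2035
10 years * 12 = 120 months, minus 1 month = 119

119 months


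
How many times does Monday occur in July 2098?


July 2098 has 31 days
Anchor: Jan 1, 2098. With p = 2098 - 1 = 2097: (p + p//4 - p//100 + p//400) mod 7 = (2097 + 524 - 20 + 5) mod 7 = 2606 mod 7 = 2 -> Wednesday (Mon=0 ... Sun=6)
Days before July (Jan-Jun): 181; July 1 index = (2 + 181) mod 7 = 1 -> Tuesday
First Monday is July 7
Mondays: 7, 14, 21, 28

4 Mondays


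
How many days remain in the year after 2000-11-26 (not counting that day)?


Day of year: 331 of 366
Remaining = 366 - 331

35 days


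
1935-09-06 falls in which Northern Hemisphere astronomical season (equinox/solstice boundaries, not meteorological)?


Date: September 6
Astronomical Summer (approx.; exact equinox/solstice day varies by year): June 21 to September 21
September 6 falls within the Summer window

Summer


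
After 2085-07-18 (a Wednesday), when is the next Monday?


Current: Wednesday
Target: Monday
Days ahead: 5

Next Monday: 2085-07-23


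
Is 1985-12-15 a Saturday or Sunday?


Anchor: Jan 1, 1985. With p = 1985 - 1 = 1984: (p + p//4 - p//100 + p//400) mod 7 = (1984 + 496 - 19 + 4) mod 7 = 2465 mod 7 = 1 -> Tuesday (Mon=0 ... Sun=6)
Day of year: 349; offset = 348
Weekday index = (1 + 348) mod 7 = 6 -> Sunday
Weekend days: Saturday, Sunday

Yes


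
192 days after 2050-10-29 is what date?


Start: 2050-10-29, add 192 days
October 2050 has 31 days: 31 - 29 = 2 days to October 31 -> 190 left
November 2050 has 30 days -> 160 left
December 2050 has 31 days -> 129 left
January 2051 has 31 days -> 98 left
February 2051 has 28 days -> 70 left
March 2051 has 31 days -> 39 left
April 2051 has 30 days -> 9 left
May 2051: 9 <= 31 -> lands on May 9

Result: 2051-05-09


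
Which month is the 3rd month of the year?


Month 3 of 12

March


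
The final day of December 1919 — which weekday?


December 1919 has 31 days
Anchor: Jan 1, 1919. With p = 1919 - 1 = 1918: (p + p//4 - p//100 + p//400) mod 7 = (1918 + 479 - 19 + 4) mod 7 = 2382 mod 7 = 2 -> Wednesday (Mon=0 ... Sun=6)
Days before December (Jan-Nov): 334; December 1 index = (2 + 334) mod 7 = 0 -> Monday
Last day offset: 31 - 1 = 30 days
Weekday index = (0 + 30) mod 7 = 2

Wednesday, December 31


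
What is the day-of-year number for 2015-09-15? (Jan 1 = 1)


Date: September 15, 2015
Days in months 1 through 8: 243
Plus 15 days in September

Day of year: 258


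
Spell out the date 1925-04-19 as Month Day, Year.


ISO 1925-04-19 parses as year=1925, month=04, day=19
Month 4 -> April

April 19, 1925


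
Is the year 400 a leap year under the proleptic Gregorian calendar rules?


Gregorian leap year rule: divisible by 4, but not by 100, unless also by 400.
400 is divisible by 400 -> leap year

Yes


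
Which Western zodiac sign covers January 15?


Date: January 15
Conventional tropical zodiac dates: Capricorn from December 22 onward; Aquarius starts January 20
January 15 falls within the Capricorn range

Capricorn


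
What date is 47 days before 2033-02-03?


Start: 2033-02-03, subtract 47 days
Back 3 days from February 3 reaches January 31, 2033 -> 44 left
January 2033 has 31 days -> back to December 31, 2032 -> 13 left
December 2032: 31 - 13 = 18 -> lands on December 18

Result: 2032-12-18


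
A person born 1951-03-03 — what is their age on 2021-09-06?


Birth: 1951-03-03
Reference: 2021-09-06
Year difference: 2021 - 1951 = 70

70 years old


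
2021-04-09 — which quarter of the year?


Month: April (month 4)
Q1: Jan-Mar, Q2: Apr-Jun, Q3: Jul-Sep, Q4: Oct-Dec

Q2


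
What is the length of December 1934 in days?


December 1934

31 days


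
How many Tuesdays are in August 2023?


August 2023 has 31 days
Anchor: Jan 1, 2023. With p = 2023 - 1 = 2022: (p + p//4 - p//100 + p//400) mod 7 = (2022 + 505 - 20 + 5) mod 7 = 2512 mod 7 = 6 -> Sunday (Mon=0 ... Sun=6)
Days before August (Jan-Jul): 212; August 1 index = (6 + 212) mod 7 = 1 -> Tuesday
First Tuesday is August 1
Tuesdays: 1, 8, 15, 22, 29

5 Tuesdays


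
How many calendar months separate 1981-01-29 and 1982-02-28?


From January 1981 to February 1982
1 year * 12 = 12 months, plus 1 month = 13

13 months


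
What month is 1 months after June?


June is month 6
6 + 1 = 7

July


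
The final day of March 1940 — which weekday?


March 1940 has 31 days
Anchor: Jan 1, 1940. With p = 1940 - 1 = 1939: (p + p//4 - p//100 + p//400) mod 7 = (1939 + 484 - 19 + 4) mod 7 = 2408 mod 7 = 0 -> Monday (Mon=0 ... Sun=6)
Days before March (Jan-Feb): 60; March 1 index = (0 + 60) mod 7 = 4 -> Friday
Last day offset: 31 - 1 = 30 days
Weekday index = (4 + 30) mod 7 = 6

Sunday, March 31


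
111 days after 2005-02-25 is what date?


Start: 2005-02-25, add 111 days
February 2005 has 28 days: 28 - 25 = 3 days to February 28 -> 108 left
March 2005 has 31 days -> 77 left
April 2005 has 30 days -> 47 left
May 2005 has 31 days -> 16 left
June 2005: 16 <= 30 -> lands on June 16

Result: 2005-06-16


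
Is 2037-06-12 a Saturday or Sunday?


Anchor: Jan 1, 2037. With p = 2037 - 1 = 2036: (p + p//4 - p//100 + p//400) mod 7 = (2036 + 509 - 20 + 5) mod 7 = 2530 mod 7 = 3 -> Thursday (Mon=0 ... Sun=6)
Day of year: 163; offset = 162
Weekday index = (3 + 162) mod 7 = 4 -> Friday
Weekend days: Saturday, Sunday

No


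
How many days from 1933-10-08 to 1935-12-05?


From 1933-10-08 to 1935-12-05
1933-10-08: days before October = 31 + 28 + 31 + 30 + 31 + 30 + 31 + 31 + 30 = 273 (1933 is not a leap year); day of year = 273 + 8 = 281
1935-12-05: days before December = 31 + 28 + 31 + 30 + 31 + 30 + 31 + 31 + 30 + 31 + 30 = 334 (1935 is not a leap year); day of year = 334 + 5 = 339
Rest of 1933: 365 - 281 = 84
Full years 1934 (365): 365
Total = 84 + 365 + 339 = 788

788 days


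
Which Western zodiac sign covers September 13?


Date: September 13
Conventional tropical zodiac dates: Virgo from August 23 onward; Libra starts September 23
September 13 falls within the Virgo range

Virgo


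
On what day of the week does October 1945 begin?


Target: October 1, 1945
Anchor: Jan 1, 1945. With p = 1945 - 1 = 1944: (p + p//4 - p//100 + p//400) mod 7 = (1944 + 486 - 19 + 4) mod 7 = 2415 mod 7 = 0 -> Monday (Mon=0 ... Sun=6)
Days before October (Jan-Sep): 273 days
Weekday index = (0 + 273) mod 7 = 0

Monday


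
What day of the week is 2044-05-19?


Date: May 19, 2044
Anchor: Jan 1, 2044. With p = 2044 - 1 = 2043: (p + p//4 - p//100 + p//400) mod 7 = (2043 + 510 - 20 + 5) mod 7 = 2538 mod 7 = 4 -> Friday (Mon=0 ... Sun=6)
Days before May (Jan-Apr): 121; offset = 121 + 19 - 1 = 139
Weekday index = (4 + 139) mod 7 = 3

Day of the week: Thursday


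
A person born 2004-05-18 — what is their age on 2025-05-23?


Birth: 2004-05-18
Reference: 2025-05-23
Year difference: 2025 - 2004 = 21

21 years old


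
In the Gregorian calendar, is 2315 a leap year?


Gregorian leap year rule: divisible by 4, but not by 100, unless also by 400.
2315 is not divisible by 4 -> not a leap year

No


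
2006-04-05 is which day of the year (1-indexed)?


Date: April 5, 2006
Days in months 1 through 3: 90
Plus 5 days in April

Day of year: 95


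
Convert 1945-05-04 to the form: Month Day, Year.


ISO 1945-05-04 parses as year=1945, month=05, day=04
Month 5 -> May

May 4, 1945


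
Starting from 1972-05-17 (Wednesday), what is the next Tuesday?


Current: Wednesday
Target: Tuesday
Days ahead: 6

Next Tuesday: 1972-05-23


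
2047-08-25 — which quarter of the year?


Month: August (month 8)
Q1: Jan-Mar, Q2: Apr-Jun, Q3: Jul-Sep, Q4: Oct-Dec

Q3


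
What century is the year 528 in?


Century = (year - 1) // 100 + 1
= (528 - 1) // 100 + 1
= 527 // 100 + 1
= 5 + 1

6th century


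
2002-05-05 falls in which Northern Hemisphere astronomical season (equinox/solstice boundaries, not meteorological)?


Date: May 5
Astronomical Spring (approx.; exact equinox/solstice day varies by year): March 20 to June 20
May 5 falls within the Spring window

Spring


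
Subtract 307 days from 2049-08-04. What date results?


Start: 2049-08-04, subtract 307 days
Back 4 days from August 4 reaches July 31, 2049 -> 303 left
July 2049 has 31 days -> back to June 30, 2049 -> 272 left
June 2049 has 30 days -> back to May 31, 2049 -> 242 left
May 2049 has 31 days -> back to April 30, 2049 -> 211 left
April 2049 has 30 days -> back to March 31, 2049 -> 181 left
March 2049 has 31 days -> back to February 28, 2049 -> 150 left
February 2049 has 28 days -> back to January 31, 2049 -> 122 left
January 2049 has 31 days -> back to December 31, 2048 -> 91 left
December 2048 has 31 days -> back to November 30, 2048 -> 60 left
November 2048 has 30 days -> back to October 31, 2048 -> 30 left
October 2048: 31 - 30 = 1 -> lands on October 1

Result: 2048-10-01


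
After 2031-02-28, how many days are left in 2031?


Day of year: 59 of 365
Remaining = 365 - 59

306 days


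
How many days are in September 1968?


September 1968

30 days


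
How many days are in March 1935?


March 1935

31 days


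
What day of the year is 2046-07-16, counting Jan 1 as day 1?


Date: July 16, 2046
Days in months 1 through 6: 181
Plus 16 days in July

Day of year: 197


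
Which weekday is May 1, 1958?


Target: May 1, 1958
Anchor: Jan 1, 1958. With p = 1958 - 1 = 1957: (p + p//4 - p//100 + p//400) mod 7 = (1957 + 489 - 19 + 4) mod 7 = 2431 mod 7 = 2 -> Wednesday (Mon=0 ... Sun=6)
Days before May (Jan-Apr): 120 days
Weekday index = (2 + 120) mod 7 = 3

Thursday


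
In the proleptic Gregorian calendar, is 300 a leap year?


Gregorian leap year rule: divisible by 4, but not by 100, unless also by 400.
300 is divisible by 100 but not 400 -> not a leap year

No


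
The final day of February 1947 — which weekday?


February 1947 has 28 days
Anchor: Jan 1, 1947. With p = 1947 - 1 = 1946: (p + p//4 - p//100 + p//400) mod 7 = (1946 + 486 - 19 + 4) mod 7 = 2417 mod 7 = 2 -> Wednesday (Mon=0 ... Sun=6)
Days before February (Jan): 31; February 1 index = (2 + 31) mod 7 = 5 -> Saturday
Last day offset: 28 - 1 = 27 days
Weekday index = (5 + 27) mod 7 = 4

Friday, February 28


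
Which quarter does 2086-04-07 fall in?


Month: April (month 4)
Q1: Jan-Mar, Q2: Apr-Jun, Q3: Jul-Sep, Q4: Oct-Dec

Q2


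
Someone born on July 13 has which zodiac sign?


Date: July 13
Conventional tropical zodiac dates: Cancer from June 21 onward; Leo starts July 23
July 13 falls within the Cancer range

Cancer


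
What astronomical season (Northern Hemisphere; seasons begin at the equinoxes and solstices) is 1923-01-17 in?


Date: January 17
Astronomical Winter (approx.; exact equinox/solstice day varies by year): December 21 to March 19
January 17 falls within the Winter window

Winter


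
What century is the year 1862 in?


Century = (year - 1) // 100 + 1
= (1862 - 1) // 100 + 1
= 1861 // 100 + 1
= 18 + 1

19th century


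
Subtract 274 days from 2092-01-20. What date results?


Start: 2092-01-20, subtract 274 days
Back 20 days from January 20 reaches December 31, 2091 -> 254 left
December 2091 has 31 days -> back to November 30, 2091 -> 223 left
November 2091 has 30 days -> back to October 31, 2091 -> 193 left
October 2091 has 31 days -> back to September 30, 2091 -> 162 left
September 2091 has 30 days -> back to August 31, 2091 -> 132 left
August 2091 has 31 days -> back to July 31, 2091 -> 101 left
July 2091 has 31 days -> back to June 30, 2091 -> 70 left
June 2091 has 30 days -> back to May 31, 2091 -> 40 left
May 2091 has 31 days -> back to April 30, 2091 -> 9 left
April 2091: 30 - 9 = 21 -> lands on April 21

Result: 2091-04-21


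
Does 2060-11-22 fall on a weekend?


Anchor: Jan 1, 2060. With p = 2060 - 1 = 2059: (p + p//4 - p//100 + p//400) mod 7 = (2059 + 514 - 20 + 5) mod 7 = 2558 mod 7 = 3 -> Thursday (Mon=0 ... Sun=6)
Day of year: 327; offset = 326
Weekday index = (3 + 326) mod 7 = 0 -> Monday
Weekend days: Saturday, Sunday

No


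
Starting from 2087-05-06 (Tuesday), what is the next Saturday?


Current: Tuesday
Target: Saturday
Days ahead: 4

Next Saturday: 2087-05-10


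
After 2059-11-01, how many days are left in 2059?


Day of year: 305 of 365
Remaining = 365 - 305

60 days


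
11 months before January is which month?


January is month 1
1 - 11 = -10; wrap: -10 + 12 = 2

February


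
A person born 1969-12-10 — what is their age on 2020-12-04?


Birth: 1969-12-10
Reference: 2020-12-04
Year difference: 2020 - 1969 = 51
Birthday not yet reached in 2020, subtract 1

50 years old


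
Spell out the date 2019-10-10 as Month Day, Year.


ISO 2019-10-10 parses as year=2019, month=10, day=10
Month 10 -> October

October 10, 2019


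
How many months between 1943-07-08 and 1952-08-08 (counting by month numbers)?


From July 1943 to August 1952
9 years * 12 = 108 months, plus 1 month = 109

109 months


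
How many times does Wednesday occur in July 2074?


July 2074 has 31 days
Anchor: Jan 1, 2074. With p = 2074 - 1 = 2073: (p + p//4 - p//100 + p//400) mod 7 = (2073 + 518 - 20 + 5) mod 7 = 2576 mod 7 = 0 -> Monday (Mon=0 ... Sun=6)
Days before July (Jan-Jun): 181; July 1 index = (0 + 181) mod 7 = 6 -> Sunday
First Wednesday is July 4
Wednesdays: 4, 11, 18, 25

4 Wednesdays


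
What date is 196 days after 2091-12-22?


Start: 2091-12-22, add 196 days
December 2091 has 31 days: 31 - 22 = 9 days to December 31 -> 187 left
January 2092 has 31 days -> 156 left
February 2092 has 29 days -> 127 left
March 2092 has 31 days -> 96 left
April 2092 has 30 days -> 66 left
May 2092 has 31 days -> 35 left
June 2092 has 30 days -> 5 left
July 2092: 5 <= 31 -> lands on July 5

Result: 2092-07-05


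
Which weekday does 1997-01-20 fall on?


Date: January 20, 1997
Anchor: Jan 1, 1997. With p = 1997 - 1 = 1996: (p + p//4 - p//100 + p//400) mod 7 = (1996 + 499 - 19 + 4) mod 7 = 2480 mod 7 = 2 -> Wednesday (Mon=0 ... Sun=6)
Days into year = 20 - 1 = 19
Weekday index = (2 + 19) mod 7 = 0

Day of the week: Monday


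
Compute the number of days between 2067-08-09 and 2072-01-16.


From 2067-08-09 to 2072-01-16
2067-08-09: days before August = 31 + 28 + 31 + 30 + 31 + 30 + 31 = 212 (2067 is not a leap year); day of year = 212 + 9 = 221
2072-01-16: day of year = 16
Rest of 2067: 365 - 221 = 144
Full years 2068 (366), 2069 (365), 2070 (365), 2071 (365): 1461
Total = 144 + 1461 + 16 = 1621

1621 days


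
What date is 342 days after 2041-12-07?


Start: 2041-12-07, add 342 days
December 2041 has 31 days: 31 - 7 = 24 days to December 31 -> 318 left
January 2042 has 31 days -> 287 left
February 2042 has 28 days -> 259 left
March 2042 has 31 days -> 228 left
April 2042 has 30 days -> 198 left
May 2042 has 31 days -> 167 left
June 2042 has 30 days -> 137 left
July 2042 has 31 days -> 106 left
August 2042 has 31 days -> 75 left
September 2042 has 30 days -> 45 left
October 2042 has 31 days -> 14 left
November 2042: 14 <= 30 -> lands on November 14

Result: 2042-11-14


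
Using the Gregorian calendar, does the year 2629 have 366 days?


Gregorian leap year rule: divisible by 4, but not by 100, unless also by 400.
2629 is not divisible by 4 -> not a leap year

No


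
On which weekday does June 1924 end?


June 1924 has 30 days
Anchor: Jan 1, 1924. With p = 1924 - 1 = 1923: (p + p//4 - p//100 + p//400) mod 7 = (1923 + 480 - 19 + 4) mod 7 = 2388 mod 7 = 1 -> Tuesday (Mon=0 ... Sun=6)
Days before June (Jan-May): 152; June 1 index = (1 + 152) mod 7 = 6 -> Sunday
Last day offset: 30 - 1 = 29 days
Weekday index = (6 + 29) mod 7 = 0

Monday, June 30


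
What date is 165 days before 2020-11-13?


Start: 2020-11-13, subtract 165 days
Back 13 days from November 13 reaches October 31, 2020 -> 152 left
October 2020 has 31 days -> back to September 30, 2020 -> 121 left
September 2020 has 30 days -> back to August 31, 2020 -> 91 left
August 2020 has 31 days -> back to July 31, 2020 -> 60 left
July 2020 has 31 days -> back to June 30, 2020 -> 29 left
June 2020: 30 - 29 = 1 -> lands on June 1

Result: 2020-06-01


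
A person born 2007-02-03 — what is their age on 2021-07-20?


Birth: 2007-02-03
Reference: 2021-07-20
Year difference: 2021 - 2007 = 14

14 years old


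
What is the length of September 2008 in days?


September 2008

30 days


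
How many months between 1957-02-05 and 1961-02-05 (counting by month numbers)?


From February 1957 to February 1961
4 years * 12 = 48 months = 48

48 months


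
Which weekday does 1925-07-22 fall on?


Date: July 22, 1925
Anchor: Jan 1, 1925. With p = 1925 - 1 = 1924: (p + p//4 - p//100 + p//400) mod 7 = (1924 + 481 - 19 + 4) mod 7 = 2390 mod 7 = 3 -> Thursday (Mon=0 ... Sun=6)
Days before July (Jan-Jun): 181; offset = 181 + 22 - 1 = 202
Weekday index = (3 + 202) mod 7 = 2

Day of the week: Wednesday


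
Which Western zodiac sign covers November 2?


Date: November 2
Conventional tropical zodiac dates: Scorpio from October 23 onward; Sagittarius starts November 22
November 2 falls within the Scorpio range

Scorpio


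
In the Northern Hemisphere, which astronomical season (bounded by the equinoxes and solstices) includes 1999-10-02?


Date: October 2
Astronomical Autumn (approx.; exact equinox/solstice day varies by year): September 22 to December 20
October 2 falls within the Autumn window

Autumn


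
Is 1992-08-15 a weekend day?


Anchor: Jan 1, 1992. With p = 1992 - 1 = 1991: (p + p//4 - p//100 + p//400) mod 7 = (1991 + 497 - 19 + 4) mod 7 = 2473 mod 7 = 2 -> Wednesday (Mon=0 ... Sun=6)
Day of year: 228; offset = 227
Weekday index = (2 + 227) mod 7 = 5 -> Saturday
Weekend days: Saturday, Sunday

Yes
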